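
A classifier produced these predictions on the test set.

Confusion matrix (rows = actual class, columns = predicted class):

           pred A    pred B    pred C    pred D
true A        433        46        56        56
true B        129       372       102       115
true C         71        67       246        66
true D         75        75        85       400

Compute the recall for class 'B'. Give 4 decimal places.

Take TP from the diagonal, FP from the rest of the 'B' prediction marginal, FN from the rest of the 'B' actual marginal.
recall = TP/(TP+FN).
B: TP=372, FN=129+102+115=346 → 372/718 = 0.51811

0.5181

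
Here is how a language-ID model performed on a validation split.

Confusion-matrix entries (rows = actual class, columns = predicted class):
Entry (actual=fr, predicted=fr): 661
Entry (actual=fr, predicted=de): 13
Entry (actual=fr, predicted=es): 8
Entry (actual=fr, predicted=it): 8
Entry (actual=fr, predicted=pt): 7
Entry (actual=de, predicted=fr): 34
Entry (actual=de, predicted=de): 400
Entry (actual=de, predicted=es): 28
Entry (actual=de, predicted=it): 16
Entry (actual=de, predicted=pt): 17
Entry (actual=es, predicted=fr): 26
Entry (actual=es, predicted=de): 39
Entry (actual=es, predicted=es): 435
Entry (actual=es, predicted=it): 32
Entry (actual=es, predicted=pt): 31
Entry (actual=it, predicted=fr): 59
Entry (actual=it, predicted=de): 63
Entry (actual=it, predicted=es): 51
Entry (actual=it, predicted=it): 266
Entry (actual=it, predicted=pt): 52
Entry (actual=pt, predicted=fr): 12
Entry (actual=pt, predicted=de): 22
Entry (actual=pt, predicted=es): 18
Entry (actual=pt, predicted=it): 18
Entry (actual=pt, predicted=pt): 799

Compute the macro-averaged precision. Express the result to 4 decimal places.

Per-class precision (TP/(TP+FP)):
  fr: TP=661, FP=34+26+59+12=131 → 661/792 = 0.83460
  de: TP=400, FP=13+39+63+22=137 → 400/537 = 0.74488
  es: TP=435, FP=8+28+51+18=105 → 435/540 = 0.80556
  it: TP=266, FP=8+16+32+18=74 → 266/340 = 0.78235
  pt: TP=799, FP=7+17+31+52=107 → 799/906 = 0.88190
Macro-precision = mean = (0.83460 + 0.74488 + 0.80556 + 0.78235 + 0.88190) / 5 = 0.8099

0.8099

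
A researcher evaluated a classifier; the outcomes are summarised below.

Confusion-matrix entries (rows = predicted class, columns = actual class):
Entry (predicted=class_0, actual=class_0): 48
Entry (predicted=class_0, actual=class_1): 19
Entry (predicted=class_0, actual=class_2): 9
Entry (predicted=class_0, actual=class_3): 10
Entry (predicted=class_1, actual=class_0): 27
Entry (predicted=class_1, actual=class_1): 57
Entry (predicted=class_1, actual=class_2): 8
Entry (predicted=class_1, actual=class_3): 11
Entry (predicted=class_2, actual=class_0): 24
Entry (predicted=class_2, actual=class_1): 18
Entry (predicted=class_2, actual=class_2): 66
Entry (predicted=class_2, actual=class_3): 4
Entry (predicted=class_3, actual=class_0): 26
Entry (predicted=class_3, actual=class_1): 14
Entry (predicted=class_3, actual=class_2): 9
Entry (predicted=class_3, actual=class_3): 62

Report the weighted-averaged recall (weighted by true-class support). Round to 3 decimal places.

Per-class recall (TP/(TP+FN)):
  class_0: TP=48, FN=27+24+26=77 → 48/125 = 0.3840
  class_1: TP=57, FN=19+18+14=51 → 57/108 = 0.5278
  class_2: TP=66, FN=9+8+9=26 → 66/92 = 0.7174
  class_3: TP=62, FN=10+11+4=25 → 62/87 = 0.7126
Weighted-recall = Σ (supportᵢ/N)·recallᵢ with N=412: (125/412)·0.3840 + (108/412)·0.5278 + (92/412)·0.7174 + (87/412)·0.7126 = 0.566

0.566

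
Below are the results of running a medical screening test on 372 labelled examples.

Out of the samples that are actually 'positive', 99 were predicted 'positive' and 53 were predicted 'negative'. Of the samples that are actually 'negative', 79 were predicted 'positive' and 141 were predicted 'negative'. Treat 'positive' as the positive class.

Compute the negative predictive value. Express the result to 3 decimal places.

NPV = TN/(TN+FN) = 141/(141+53) = 0.727

0.727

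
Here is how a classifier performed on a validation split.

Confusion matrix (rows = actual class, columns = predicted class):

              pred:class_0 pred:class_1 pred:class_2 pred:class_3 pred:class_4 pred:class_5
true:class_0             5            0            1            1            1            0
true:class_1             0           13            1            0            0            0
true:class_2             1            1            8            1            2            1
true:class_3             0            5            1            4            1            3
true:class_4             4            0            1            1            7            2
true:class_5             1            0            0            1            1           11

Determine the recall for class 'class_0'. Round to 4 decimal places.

0.6250

recall = TP/(TP+FN).
class_0: TP=5, FN=0+1+1+1+0=3 → 5/8 = 0.62500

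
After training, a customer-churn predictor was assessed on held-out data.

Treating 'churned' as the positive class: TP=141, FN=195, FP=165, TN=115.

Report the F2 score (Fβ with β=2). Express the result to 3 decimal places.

Fβ = (1+β²)·TP / ((1+β²)·TP + β²·FN + FP), with β²=4
= 5·141 / (5·141 + 4·195 + 165) = 0.427

0.427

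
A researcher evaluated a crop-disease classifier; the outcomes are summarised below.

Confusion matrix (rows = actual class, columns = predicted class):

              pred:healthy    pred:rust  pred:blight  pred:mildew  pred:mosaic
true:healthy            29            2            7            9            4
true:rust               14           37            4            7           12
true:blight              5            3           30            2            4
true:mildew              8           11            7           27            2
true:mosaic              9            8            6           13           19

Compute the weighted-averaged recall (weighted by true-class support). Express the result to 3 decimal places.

Per-class recall (TP/(TP+FN)):
  healthy: TP=29, FN=2+7+9+4=22 → 29/51 = 0.5686
  rust: TP=37, FN=14+4+7+12=37 → 37/74 = 0.5000
  blight: TP=30, FN=5+3+2+4=14 → 30/44 = 0.6818
  mildew: TP=27, FN=8+11+7+2=28 → 27/55 = 0.4909
  mosaic: TP=19, FN=9+8+6+13=36 → 19/55 = 0.3455
Weighted-recall = Σ (supportᵢ/N)·recallᵢ with N=279: (51/279)·0.5686 + (74/279)·0.5000 + (44/279)·0.6818 + (55/279)·0.4909 + (55/279)·0.3455 = 0.509

0.509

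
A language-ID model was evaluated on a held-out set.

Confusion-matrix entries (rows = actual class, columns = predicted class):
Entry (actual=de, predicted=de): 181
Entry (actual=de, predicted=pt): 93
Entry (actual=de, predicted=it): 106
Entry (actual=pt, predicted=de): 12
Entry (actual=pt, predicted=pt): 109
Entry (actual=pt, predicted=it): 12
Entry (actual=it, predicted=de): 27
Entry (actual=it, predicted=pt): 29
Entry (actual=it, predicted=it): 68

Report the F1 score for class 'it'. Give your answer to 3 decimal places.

0.439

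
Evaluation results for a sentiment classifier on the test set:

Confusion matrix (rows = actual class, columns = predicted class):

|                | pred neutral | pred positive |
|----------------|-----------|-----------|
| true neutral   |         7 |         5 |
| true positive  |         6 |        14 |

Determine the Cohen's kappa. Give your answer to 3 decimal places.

0.279

Observed agreement pₒ = trace/N = 21/32 = 0.6563
Expected agreement pₑ = Σ (rowᵢ·colᵢ)/N² = (12·13 + 20·19)/32² = 0.5234
κ = (pₒ − pₑ)/(1 − pₑ) = (0.6563 − 0.5234)/(1 − 0.5234) = 0.279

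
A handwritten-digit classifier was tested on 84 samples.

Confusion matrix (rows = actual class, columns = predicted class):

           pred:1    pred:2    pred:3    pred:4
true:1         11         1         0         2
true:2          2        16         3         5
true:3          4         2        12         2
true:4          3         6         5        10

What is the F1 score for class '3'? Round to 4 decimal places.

0.6000

Take TP from the diagonal, FP from the rest of the '3' prediction marginal, FN from the rest of the '3' actual marginal.
F1 score = 2·TP/(2·TP+FP+FN).
3: TP=12, FP=0+3+5=8, FN=4+2+2=8 → 24/40 = 0.60000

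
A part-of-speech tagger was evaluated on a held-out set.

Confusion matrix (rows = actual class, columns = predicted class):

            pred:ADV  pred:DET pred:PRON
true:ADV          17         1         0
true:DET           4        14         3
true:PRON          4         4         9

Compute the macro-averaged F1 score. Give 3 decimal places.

0.704

Per-class F1 score (2·TP/(2·TP+FP+FN)):
  ADV: TP=17, FP=4+4=8, FN=1+0=1 → 34/43 = 0.7907
  DET: TP=14, FP=1+4=5, FN=4+3=7 → 28/40 = 0.7000
  PRON: TP=9, FP=0+3=3, FN=4+4=8 → 18/29 = 0.6207
Macro-F1 score = mean = (0.7907 + 0.7000 + 0.6207) / 3 = 0.704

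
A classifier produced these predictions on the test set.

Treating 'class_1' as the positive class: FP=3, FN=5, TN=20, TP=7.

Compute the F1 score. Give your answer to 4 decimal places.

Precision = TP/(TP+FP) = 7/10 = 0.7000
Recall = TP/(TP+FN) = 7/12 = 0.5833
F1 = 2·TP/(2·TP+FP+FN) = 14/22 = 0.6364

0.6364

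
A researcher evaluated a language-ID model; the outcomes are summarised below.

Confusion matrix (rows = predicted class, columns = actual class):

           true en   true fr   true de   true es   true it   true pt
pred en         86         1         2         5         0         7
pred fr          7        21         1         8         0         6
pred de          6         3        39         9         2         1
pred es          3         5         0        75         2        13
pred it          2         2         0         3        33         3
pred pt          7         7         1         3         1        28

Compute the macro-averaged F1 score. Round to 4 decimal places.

0.6959

Per-class F1 score (2·TP/(2·TP+FP+FN)):
  en: TP=86, FP=1+2+5+0+7=15, FN=7+6+3+2+7=25 → 172/212 = 0.81132
  fr: TP=21, FP=7+1+8+0+6=22, FN=1+3+5+2+7=18 → 42/82 = 0.51220
  de: TP=39, FP=6+3+9+2+1=21, FN=2+1+0+0+1=4 → 78/103 = 0.75728
  es: TP=75, FP=3+5+0+2+13=23, FN=5+8+9+3+3=28 → 150/201 = 0.74627
  it: TP=33, FP=2+2+0+3+3=10, FN=0+0+2+2+1=5 → 66/81 = 0.81481
  pt: TP=28, FP=7+7+1+3+1=19, FN=7+6+1+13+3=30 → 56/105 = 0.53333
Macro-F1 score = mean = (0.81132 + 0.51220 + 0.75728 + 0.74627 + 0.81481 + 0.53333) / 6 = 0.6959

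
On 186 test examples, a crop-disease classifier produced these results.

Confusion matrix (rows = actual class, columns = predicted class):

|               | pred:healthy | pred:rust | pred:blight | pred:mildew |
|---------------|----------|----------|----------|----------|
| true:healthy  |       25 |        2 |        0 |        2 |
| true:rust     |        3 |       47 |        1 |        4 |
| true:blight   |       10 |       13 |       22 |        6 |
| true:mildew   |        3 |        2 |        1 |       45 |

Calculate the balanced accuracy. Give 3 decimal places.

Balanced accuracy = mean of per-class recall.
  healthy: recall = 25/29 = 0.8621
  rust: recall = 47/55 = 0.8545
  blight: recall = 22/51 = 0.4314
  mildew: recall = 45/51 = 0.8824
Mean = (0.8621 + 0.8545 + 0.4314 + 0.8824) / 4 = 0.758

0.758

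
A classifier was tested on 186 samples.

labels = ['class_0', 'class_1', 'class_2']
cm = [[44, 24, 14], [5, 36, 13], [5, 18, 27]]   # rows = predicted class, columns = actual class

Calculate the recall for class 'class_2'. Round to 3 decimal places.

Treat 'class_2' as positive and all other classes as negative.
recall = TP/(TP+FN).
class_2: TP=27, FN=14+13=27 → 27/54 = 0.5000

0.500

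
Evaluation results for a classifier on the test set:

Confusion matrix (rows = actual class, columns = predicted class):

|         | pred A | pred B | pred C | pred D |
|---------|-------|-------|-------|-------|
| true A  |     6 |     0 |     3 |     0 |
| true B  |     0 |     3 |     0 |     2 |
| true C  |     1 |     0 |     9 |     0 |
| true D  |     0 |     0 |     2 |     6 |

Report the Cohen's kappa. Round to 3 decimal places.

Observed agreement pₒ = trace/N = 24/32 = 0.7500
Expected agreement pₑ = Σ (rowᵢ·colᵢ)/N² = (9·7 + 5·3 + 10·14 + 8·8)/32² = 0.2754
κ = (pₒ − pₑ)/(1 − pₑ) = (0.7500 − 0.2754)/(1 − 0.2754) = 0.655

0.655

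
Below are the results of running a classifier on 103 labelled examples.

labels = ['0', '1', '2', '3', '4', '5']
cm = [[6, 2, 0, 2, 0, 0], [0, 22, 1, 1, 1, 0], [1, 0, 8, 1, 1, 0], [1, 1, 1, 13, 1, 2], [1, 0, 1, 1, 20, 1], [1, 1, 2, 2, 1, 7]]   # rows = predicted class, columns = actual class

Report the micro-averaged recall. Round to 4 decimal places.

0.7379

Micro-averaging pools counts across classes: ΣTP=76, ΣFP=27, ΣFN=27.
Micro-recall = TP/(TP+FN) on pooled counts = 0.7379 (equals overall accuracy in single-label multiclass).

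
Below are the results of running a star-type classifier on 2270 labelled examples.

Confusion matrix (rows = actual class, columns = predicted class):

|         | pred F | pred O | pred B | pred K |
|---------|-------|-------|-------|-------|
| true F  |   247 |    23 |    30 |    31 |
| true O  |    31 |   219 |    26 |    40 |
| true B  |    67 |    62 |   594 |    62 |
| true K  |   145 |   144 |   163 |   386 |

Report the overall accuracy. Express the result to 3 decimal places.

0.637

Accuracy = trace / total = (247+219+594+386=1446) / 2270 = 1446/2270 = 0.637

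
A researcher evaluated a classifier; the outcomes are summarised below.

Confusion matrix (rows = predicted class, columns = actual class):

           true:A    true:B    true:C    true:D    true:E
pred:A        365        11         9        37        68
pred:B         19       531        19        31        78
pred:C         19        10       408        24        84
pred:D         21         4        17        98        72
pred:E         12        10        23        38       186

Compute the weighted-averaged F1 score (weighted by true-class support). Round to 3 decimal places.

Per-class F1 score (2·TP/(2·TP+FP+FN)):
  A: TP=365, FP=11+9+37+68=125, FN=19+19+21+12=71 → 730/926 = 0.7883
  B: TP=531, FP=19+19+31+78=147, FN=11+10+4+10=35 → 1062/1244 = 0.8537
  C: TP=408, FP=19+10+24+84=137, FN=9+19+17+23=68 → 816/1021 = 0.7992
  D: TP=98, FP=21+4+17+72=114, FN=37+31+24+38=130 → 196/440 = 0.4455
  E: TP=186, FP=12+10+23+38=83, FN=68+78+84+72=302 → 372/757 = 0.4914
Weighted-F1 score = Σ (supportᵢ/N)·F1 scoreᵢ with N=2194: (436/2194)·0.7883 + (566/2194)·0.8537 + (476/2194)·0.7992 + (228/2194)·0.4455 + (488/2194)·0.4914 = 0.706

0.706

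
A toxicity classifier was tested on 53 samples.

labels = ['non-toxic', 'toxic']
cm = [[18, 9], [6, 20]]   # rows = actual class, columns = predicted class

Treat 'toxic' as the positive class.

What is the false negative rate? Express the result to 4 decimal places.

FNR = FN/(FN+TP) = 6/(6+20) = 0.2308

0.2308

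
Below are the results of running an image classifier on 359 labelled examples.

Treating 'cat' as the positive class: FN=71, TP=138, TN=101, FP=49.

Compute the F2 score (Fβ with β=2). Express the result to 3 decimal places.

Fβ = (1+β²)·TP / ((1+β²)·TP + β²·FN + FP), with β²=4
= 5·138 / (5·138 + 4·71 + 49) = 0.674

0.674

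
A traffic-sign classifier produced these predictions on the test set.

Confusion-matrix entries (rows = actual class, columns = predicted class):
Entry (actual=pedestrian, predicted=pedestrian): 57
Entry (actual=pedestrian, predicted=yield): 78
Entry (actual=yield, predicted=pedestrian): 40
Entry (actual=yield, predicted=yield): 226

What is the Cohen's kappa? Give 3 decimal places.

Observed agreement pₒ = trace/N = 283/401 = 0.7057
Expected agreement pₑ = Σ (rowᵢ·colᵢ)/N² = (135·97 + 266·304)/401² = 0.5843
κ = (pₒ − pₑ)/(1 − pₑ) = (0.7057 − 0.5843)/(1 − 0.5843) = 0.292

0.292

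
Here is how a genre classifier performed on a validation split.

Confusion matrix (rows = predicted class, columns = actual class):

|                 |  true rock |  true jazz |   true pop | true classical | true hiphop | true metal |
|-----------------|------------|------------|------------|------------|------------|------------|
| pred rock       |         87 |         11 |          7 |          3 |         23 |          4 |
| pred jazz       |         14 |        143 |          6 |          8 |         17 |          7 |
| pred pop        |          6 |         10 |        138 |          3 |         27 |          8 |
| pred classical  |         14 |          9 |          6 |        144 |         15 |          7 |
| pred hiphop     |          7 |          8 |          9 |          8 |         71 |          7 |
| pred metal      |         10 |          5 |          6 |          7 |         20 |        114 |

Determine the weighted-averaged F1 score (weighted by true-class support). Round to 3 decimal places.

0.696

Per-class F1 score (2·TP/(2·TP+FP+FN)):
  rock: TP=87, FP=11+7+3+23+4=48, FN=14+6+14+7+10=51 → 174/273 = 0.6374
  jazz: TP=143, FP=14+6+8+17+7=52, FN=11+10+9+8+5=43 → 286/381 = 0.7507
  pop: TP=138, FP=6+10+3+27+8=54, FN=7+6+6+9+6=34 → 276/364 = 0.7582
  classical: TP=144, FP=14+9+6+15+7=51, FN=3+8+3+8+7=29 → 288/368 = 0.7826
  hiphop: TP=71, FP=7+8+9+8+7=39, FN=23+17+27+15+20=102 → 142/283 = 0.5018
  metal: TP=114, FP=10+5+6+7+20=48, FN=4+7+8+7+7=33 → 228/309 = 0.7379
Weighted-F1 score = Σ (supportᵢ/N)·F1 scoreᵢ with N=989: (138/989)·0.6374 + (186/989)·0.7507 + (172/989)·0.7582 + (173/989)·0.7826 + (173/989)·0.5018 + (147/989)·0.7379 = 0.696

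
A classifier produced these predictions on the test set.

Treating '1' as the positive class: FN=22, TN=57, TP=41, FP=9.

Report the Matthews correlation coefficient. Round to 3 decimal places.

0.528

MCC = (TP·TN − FP·FN) / √((TP+FP)(TP+FN)(TN+FP)(TN+FN))
Numerator = 41·57 − 9·22 = 2139
Denominator = √(50·63·66·79) = √16424100 = 4052.6658
MCC = 2139 / 4052.6658 = 0.528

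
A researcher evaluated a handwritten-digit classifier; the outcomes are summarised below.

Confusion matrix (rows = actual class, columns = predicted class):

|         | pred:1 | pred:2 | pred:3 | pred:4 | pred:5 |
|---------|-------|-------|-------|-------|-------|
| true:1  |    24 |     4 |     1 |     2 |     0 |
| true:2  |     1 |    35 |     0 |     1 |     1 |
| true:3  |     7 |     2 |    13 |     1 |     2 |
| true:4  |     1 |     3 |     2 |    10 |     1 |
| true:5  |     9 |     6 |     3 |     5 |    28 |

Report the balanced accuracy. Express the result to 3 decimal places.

Balanced accuracy = mean of per-class recall.
  1: recall = 24/31 = 0.7742
  2: recall = 35/38 = 0.9211
  3: recall = 13/25 = 0.5200
  4: recall = 10/17 = 0.5882
  5: recall = 28/51 = 0.5490
Mean = (0.7742 + 0.9211 + 0.5200 + 0.5882 + 0.5490) / 5 = 0.671

0.671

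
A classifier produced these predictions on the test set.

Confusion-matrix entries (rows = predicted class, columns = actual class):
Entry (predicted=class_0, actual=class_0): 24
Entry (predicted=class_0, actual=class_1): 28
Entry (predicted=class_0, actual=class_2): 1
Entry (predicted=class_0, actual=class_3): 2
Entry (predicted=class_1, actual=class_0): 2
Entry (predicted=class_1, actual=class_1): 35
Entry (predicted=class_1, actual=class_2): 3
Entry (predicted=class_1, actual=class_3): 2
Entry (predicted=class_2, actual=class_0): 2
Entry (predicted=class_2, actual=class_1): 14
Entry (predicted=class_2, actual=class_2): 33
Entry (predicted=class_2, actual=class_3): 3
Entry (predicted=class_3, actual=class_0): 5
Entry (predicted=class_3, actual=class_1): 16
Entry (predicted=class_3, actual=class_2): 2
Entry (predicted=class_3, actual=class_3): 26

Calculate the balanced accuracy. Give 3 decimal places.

0.684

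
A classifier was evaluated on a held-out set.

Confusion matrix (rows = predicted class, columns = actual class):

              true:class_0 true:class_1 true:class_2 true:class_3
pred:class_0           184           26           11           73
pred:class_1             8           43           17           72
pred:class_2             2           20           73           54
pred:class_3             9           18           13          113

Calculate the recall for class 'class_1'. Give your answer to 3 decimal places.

0.402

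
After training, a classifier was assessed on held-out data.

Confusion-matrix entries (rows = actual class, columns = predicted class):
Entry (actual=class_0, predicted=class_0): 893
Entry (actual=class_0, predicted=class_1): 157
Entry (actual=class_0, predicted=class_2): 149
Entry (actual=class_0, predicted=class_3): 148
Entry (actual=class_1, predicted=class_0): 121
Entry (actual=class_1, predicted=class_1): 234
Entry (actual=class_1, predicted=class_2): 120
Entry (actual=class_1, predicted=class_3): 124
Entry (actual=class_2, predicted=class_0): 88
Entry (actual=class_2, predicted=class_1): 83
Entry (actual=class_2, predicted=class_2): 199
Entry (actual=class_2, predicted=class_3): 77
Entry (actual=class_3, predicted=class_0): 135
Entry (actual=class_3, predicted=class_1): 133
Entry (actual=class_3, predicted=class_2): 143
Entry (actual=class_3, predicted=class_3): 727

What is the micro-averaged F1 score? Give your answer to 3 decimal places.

0.581

Micro-averaging pools counts across classes: ΣTP=2053, ΣFP=1478, ΣFN=1478.
Micro-F1 score = 2·TP/(2·TP+FP+FN) on pooled counts = 0.581 (equals overall accuracy in single-label multiclass).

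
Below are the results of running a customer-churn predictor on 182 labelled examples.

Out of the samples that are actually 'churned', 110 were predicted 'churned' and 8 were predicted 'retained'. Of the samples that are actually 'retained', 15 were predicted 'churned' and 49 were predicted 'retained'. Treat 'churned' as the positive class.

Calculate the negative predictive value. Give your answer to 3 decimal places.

0.860

NPV = TN/(TN+FN) = 49/(49+8) = 0.860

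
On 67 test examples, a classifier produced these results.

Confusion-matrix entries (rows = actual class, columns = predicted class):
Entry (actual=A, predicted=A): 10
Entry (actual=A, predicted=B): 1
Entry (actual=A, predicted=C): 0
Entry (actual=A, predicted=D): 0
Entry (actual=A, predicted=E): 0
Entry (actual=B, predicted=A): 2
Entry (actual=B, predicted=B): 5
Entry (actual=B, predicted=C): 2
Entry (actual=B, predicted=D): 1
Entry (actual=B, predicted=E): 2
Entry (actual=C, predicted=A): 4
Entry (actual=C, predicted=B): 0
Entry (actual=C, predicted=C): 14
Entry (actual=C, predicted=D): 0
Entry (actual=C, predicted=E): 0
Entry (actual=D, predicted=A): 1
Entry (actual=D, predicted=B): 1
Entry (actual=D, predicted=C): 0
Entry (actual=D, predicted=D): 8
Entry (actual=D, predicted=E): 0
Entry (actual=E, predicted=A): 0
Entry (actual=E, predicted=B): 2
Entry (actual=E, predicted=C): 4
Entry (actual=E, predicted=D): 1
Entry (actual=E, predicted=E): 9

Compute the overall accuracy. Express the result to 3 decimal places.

Accuracy = trace / total = (10+5+14+8+9=46) / 67 = 46/67 = 0.687

0.687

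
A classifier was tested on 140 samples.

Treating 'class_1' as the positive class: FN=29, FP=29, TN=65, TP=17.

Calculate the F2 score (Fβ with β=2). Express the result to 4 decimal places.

0.3696

Fβ = (1+β²)·TP / ((1+β²)·TP + β²·FN + FP), with β²=4
= 5·17 / (5·17 + 4·29 + 29) = 0.3696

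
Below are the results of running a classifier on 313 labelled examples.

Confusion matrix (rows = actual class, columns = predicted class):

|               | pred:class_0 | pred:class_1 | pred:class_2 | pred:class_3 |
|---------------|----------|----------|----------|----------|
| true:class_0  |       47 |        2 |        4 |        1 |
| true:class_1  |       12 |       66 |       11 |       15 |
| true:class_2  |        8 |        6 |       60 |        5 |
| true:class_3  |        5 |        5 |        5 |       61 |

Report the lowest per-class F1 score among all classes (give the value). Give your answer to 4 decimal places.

0.7213

Per-class F1 score (2·TP/(2·TP+FP+FN)):
  class_0: TP=47, FP=12+8+5=25, FN=2+4+1=7 → 94/126 = 0.74603
  class_1: TP=66, FP=2+6+5=13, FN=12+11+15=38 → 132/183 = 0.72131
  class_2: TP=60, FP=4+11+5=20, FN=8+6+5=19 → 120/159 = 0.75472
  class_3: TP=61, FP=1+15+5=21, FN=5+5+5=15 → 122/158 = 0.77215
Lowest is class 'class_1' with F1 score = 0.7213.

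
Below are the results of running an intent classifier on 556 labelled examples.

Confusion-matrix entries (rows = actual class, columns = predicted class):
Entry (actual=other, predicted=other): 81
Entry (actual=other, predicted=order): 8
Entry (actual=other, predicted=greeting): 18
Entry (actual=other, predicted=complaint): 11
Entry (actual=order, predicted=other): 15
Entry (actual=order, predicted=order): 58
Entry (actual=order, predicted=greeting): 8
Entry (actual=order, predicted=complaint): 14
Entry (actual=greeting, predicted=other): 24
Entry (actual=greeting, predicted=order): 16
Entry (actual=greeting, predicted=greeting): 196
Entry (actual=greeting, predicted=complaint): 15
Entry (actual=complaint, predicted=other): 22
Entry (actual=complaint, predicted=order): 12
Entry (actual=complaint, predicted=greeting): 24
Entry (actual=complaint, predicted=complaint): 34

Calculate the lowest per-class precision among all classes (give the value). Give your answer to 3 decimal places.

Per-class precision (TP/(TP+FP)):
  other: TP=81, FP=15+24+22=61 → 81/142 = 0.5704
  order: TP=58, FP=8+16+12=36 → 58/94 = 0.6170
  greeting: TP=196, FP=18+8+24=50 → 196/246 = 0.7967
  complaint: TP=34, FP=11+14+15=40 → 34/74 = 0.4595
Lowest is class 'complaint' with precision = 0.459.

0.459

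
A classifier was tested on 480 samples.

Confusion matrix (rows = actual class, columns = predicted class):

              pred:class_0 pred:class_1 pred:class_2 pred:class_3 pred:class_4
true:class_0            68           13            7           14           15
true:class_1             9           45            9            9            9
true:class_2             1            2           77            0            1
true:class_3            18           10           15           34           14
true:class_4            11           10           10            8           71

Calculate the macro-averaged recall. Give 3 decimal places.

Per-class recall (TP/(TP+FN)):
  class_0: TP=68, FN=13+7+14+15=49 → 68/117 = 0.5812
  class_1: TP=45, FN=9+9+9+9=36 → 45/81 = 0.5556
  class_2: TP=77, FN=1+2+0+1=4 → 77/81 = 0.9506
  class_3: TP=34, FN=18+10+15+14=57 → 34/91 = 0.3736
  class_4: TP=71, FN=11+10+10+8=39 → 71/110 = 0.6455
Macro-recall = mean = (0.5812 + 0.5556 + 0.9506 + 0.3736 + 0.6455) / 5 = 0.621

0.621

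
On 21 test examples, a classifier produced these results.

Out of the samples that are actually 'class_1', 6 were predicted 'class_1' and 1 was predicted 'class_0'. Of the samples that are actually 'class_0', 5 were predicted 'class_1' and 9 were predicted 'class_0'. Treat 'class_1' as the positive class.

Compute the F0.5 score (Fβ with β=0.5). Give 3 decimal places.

0.588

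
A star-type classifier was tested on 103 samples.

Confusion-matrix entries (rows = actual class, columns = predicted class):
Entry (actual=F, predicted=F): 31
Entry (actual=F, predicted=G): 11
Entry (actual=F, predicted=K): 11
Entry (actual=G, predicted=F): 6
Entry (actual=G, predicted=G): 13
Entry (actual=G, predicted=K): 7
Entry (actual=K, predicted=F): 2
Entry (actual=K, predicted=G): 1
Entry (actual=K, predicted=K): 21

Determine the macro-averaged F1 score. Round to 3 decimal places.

Per-class F1 score (2·TP/(2·TP+FP+FN)):
  F: TP=31, FP=6+2=8, FN=11+11=22 → 62/92 = 0.6739
  G: TP=13, FP=11+1=12, FN=6+7=13 → 26/51 = 0.5098
  K: TP=21, FP=11+7=18, FN=2+1=3 → 42/63 = 0.6667
Macro-F1 score = mean = (0.6739 + 0.5098 + 0.6667) / 3 = 0.617

0.617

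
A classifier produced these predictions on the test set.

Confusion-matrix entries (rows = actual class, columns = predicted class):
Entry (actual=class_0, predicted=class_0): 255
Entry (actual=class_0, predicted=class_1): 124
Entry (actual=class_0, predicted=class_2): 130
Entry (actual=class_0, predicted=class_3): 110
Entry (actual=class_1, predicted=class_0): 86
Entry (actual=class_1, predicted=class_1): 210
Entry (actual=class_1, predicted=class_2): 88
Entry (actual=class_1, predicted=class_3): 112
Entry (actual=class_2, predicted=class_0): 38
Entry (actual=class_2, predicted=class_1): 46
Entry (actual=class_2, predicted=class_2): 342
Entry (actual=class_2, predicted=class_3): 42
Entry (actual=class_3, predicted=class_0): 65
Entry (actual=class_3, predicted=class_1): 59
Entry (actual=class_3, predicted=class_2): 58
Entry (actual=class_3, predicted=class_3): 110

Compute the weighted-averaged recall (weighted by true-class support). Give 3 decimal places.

0.489

Per-class recall (TP/(TP+FN)):
  class_0: TP=255, FN=124+130+110=364 → 255/619 = 0.4120
  class_1: TP=210, FN=86+88+112=286 → 210/496 = 0.4234
  class_2: TP=342, FN=38+46+42=126 → 342/468 = 0.7308
  class_3: TP=110, FN=65+59+58=182 → 110/292 = 0.3767
Weighted-recall = Σ (supportᵢ/N)·recallᵢ with N=1875: (619/1875)·0.4120 + (496/1875)·0.4234 + (468/1875)·0.7308 + (292/1875)·0.3767 = 0.489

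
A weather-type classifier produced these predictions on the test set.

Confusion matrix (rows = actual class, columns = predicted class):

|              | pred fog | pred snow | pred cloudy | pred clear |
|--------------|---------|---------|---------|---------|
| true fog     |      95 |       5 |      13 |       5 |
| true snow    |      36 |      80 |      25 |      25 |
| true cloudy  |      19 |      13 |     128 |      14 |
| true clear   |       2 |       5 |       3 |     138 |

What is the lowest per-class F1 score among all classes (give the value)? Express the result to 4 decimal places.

Per-class F1 score (2·TP/(2·TP+FP+FN)):
  fog: TP=95, FP=36+19+2=57, FN=5+13+5=23 → 190/270 = 0.70370
  snow: TP=80, FP=5+13+5=23, FN=36+25+25=86 → 160/269 = 0.59480
  cloudy: TP=128, FP=13+25+3=41, FN=19+13+14=46 → 256/343 = 0.74636
  clear: TP=138, FP=5+25+14=44, FN=2+5+3=10 → 276/330 = 0.83636
Lowest is class 'snow' with F1 score = 0.5948.

0.5948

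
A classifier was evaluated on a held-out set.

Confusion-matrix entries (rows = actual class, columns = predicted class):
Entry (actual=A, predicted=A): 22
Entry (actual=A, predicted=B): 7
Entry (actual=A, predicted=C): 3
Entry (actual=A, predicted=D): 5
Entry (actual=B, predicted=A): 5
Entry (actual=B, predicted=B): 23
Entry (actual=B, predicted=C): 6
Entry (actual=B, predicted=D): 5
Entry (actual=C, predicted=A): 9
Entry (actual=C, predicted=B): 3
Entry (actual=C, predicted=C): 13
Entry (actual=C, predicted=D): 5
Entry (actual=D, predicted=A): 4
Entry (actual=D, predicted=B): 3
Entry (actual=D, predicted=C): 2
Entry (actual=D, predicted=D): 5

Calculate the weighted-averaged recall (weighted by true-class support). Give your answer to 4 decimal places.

Per-class recall (TP/(TP+FN)):
  A: TP=22, FN=7+3+5=15 → 22/37 = 0.59459
  B: TP=23, FN=5+6+5=16 → 23/39 = 0.58974
  C: TP=13, FN=9+3+5=17 → 13/30 = 0.43333
  D: TP=5, FN=4+3+2=9 → 5/14 = 0.35714
Weighted-recall = Σ (supportᵢ/N)·recallᵢ with N=120: (37/120)·0.59459 + (39/120)·0.58974 + (30/120)·0.43333 + (14/120)·0.35714 = 0.5250

0.5250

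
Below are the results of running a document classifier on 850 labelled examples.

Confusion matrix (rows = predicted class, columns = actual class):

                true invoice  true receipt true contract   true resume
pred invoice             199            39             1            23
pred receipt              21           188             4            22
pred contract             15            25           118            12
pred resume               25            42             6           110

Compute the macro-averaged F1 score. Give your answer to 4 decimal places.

0.7228

Per-class F1 score (2·TP/(2·TP+FP+FN)):
  invoice: TP=199, FP=39+1+23=63, FN=21+15+25=61 → 398/522 = 0.76245
  receipt: TP=188, FP=21+4+22=47, FN=39+25+42=106 → 376/529 = 0.71078
  contract: TP=118, FP=15+25+12=52, FN=1+4+6=11 → 236/299 = 0.78930
  resume: TP=110, FP=25+42+6=73, FN=23+22+12=57 → 220/350 = 0.62857
Macro-F1 score = mean = (0.76245 + 0.71078 + 0.78930 + 0.62857) / 4 = 0.7228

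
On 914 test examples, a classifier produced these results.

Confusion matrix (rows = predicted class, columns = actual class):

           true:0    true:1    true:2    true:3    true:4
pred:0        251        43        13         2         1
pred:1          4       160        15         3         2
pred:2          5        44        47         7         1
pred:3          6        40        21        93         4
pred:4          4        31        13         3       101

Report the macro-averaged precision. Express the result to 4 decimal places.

Per-class precision (TP/(TP+FP)):
  0: TP=251, FP=43+13+2+1=59 → 251/310 = 0.80968
  1: TP=160, FP=4+15+3+2=24 → 160/184 = 0.86957
  2: TP=47, FP=5+44+7+1=57 → 47/104 = 0.45192
  3: TP=93, FP=6+40+21+4=71 → 93/164 = 0.56707
  4: TP=101, FP=4+31+13+3=51 → 101/152 = 0.66447
Macro-precision = mean = (0.80968 + 0.86957 + 0.45192 + 0.56707 + 0.66447) / 5 = 0.6725

0.6725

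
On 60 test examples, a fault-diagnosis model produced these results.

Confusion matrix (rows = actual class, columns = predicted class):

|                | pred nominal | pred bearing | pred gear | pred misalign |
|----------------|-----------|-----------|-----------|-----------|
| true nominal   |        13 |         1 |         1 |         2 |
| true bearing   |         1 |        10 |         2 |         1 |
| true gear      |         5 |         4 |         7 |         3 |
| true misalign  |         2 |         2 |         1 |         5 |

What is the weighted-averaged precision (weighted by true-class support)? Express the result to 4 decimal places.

0.5899

Per-class precision (TP/(TP+FP)):
  nominal: TP=13, FP=1+5+2=8 → 13/21 = 0.61905
  bearing: TP=10, FP=1+4+2=7 → 10/17 = 0.58824
  gear: TP=7, FP=1+2+1=4 → 7/11 = 0.63636
  misalign: TP=5, FP=2+1+3=6 → 5/11 = 0.45455
Weighted-precision = Σ (supportᵢ/N)·precisionᵢ with N=60: (17/60)·0.61905 + (14/60)·0.58824 + (19/60)·0.63636 + (10/60)·0.45455 = 0.5899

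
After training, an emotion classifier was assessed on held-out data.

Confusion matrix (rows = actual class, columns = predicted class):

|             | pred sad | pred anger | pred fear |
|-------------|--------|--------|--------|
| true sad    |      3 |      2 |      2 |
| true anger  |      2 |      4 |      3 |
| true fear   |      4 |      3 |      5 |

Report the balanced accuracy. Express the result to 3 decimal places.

0.430

Balanced accuracy = mean of per-class recall.
  sad: recall = 3/7 = 0.4286
  anger: recall = 4/9 = 0.4444
  fear: recall = 5/12 = 0.4167
Mean = (0.4286 + 0.4444 + 0.4167) / 3 = 0.430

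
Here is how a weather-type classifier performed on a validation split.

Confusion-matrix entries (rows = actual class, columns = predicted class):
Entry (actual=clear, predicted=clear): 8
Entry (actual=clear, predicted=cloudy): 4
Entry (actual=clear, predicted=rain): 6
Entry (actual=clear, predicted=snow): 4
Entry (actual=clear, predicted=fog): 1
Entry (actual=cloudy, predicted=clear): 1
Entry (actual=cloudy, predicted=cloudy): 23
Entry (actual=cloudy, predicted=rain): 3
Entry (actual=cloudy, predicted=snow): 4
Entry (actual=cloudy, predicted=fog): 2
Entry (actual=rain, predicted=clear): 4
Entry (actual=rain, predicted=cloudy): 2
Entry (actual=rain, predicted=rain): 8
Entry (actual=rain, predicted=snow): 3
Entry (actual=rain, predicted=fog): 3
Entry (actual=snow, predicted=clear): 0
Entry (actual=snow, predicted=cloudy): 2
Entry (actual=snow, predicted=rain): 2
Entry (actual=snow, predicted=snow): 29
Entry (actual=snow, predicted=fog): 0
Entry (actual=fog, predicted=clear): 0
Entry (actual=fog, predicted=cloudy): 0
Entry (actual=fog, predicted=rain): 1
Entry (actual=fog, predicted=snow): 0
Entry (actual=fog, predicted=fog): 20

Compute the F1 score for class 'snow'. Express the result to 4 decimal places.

0.7945

F1 score = 2·TP/(2·TP+FP+FN).
snow: TP=29, FP=4+4+3+0=11, FN=0+2+2+0=4 → 58/73 = 0.79452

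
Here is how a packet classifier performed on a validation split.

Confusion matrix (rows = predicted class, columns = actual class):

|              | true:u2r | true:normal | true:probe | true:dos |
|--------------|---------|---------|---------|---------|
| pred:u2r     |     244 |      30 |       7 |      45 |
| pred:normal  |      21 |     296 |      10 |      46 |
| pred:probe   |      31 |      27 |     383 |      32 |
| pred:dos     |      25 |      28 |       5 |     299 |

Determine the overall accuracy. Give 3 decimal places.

0.799

Accuracy = trace / total = (244+296+383+299=1222) / 1529 = 1222/1529 = 0.799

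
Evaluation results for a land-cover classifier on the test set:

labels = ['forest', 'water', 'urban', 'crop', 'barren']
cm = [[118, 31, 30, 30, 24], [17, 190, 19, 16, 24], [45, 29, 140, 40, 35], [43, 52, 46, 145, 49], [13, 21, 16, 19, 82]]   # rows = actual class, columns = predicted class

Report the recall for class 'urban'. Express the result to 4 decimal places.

0.4844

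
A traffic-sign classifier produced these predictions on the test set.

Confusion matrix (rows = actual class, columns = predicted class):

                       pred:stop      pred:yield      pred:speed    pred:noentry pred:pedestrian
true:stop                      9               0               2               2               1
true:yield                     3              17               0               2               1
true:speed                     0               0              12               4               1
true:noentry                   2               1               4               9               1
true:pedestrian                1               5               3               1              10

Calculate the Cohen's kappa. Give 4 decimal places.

0.5311

Observed agreement pₒ = trace/N = 57/91 = 0.62637
Expected agreement pₑ = Σ (rowᵢ·colᵢ)/N² = (14·15 + 23·23 + 17·21 + 17·18 + 20·14)/91² = 0.20312
κ = (pₒ − pₑ)/(1 − pₑ) = (0.62637 − 0.20312)/(1 − 0.20312) = 0.5311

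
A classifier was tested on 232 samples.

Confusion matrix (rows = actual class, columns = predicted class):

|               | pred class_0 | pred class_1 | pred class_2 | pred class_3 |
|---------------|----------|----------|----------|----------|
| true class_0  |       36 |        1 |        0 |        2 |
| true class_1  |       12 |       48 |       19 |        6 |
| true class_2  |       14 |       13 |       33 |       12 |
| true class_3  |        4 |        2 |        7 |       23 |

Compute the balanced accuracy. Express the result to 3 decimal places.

0.646

Balanced accuracy = mean of per-class recall.
  class_0: recall = 36/39 = 0.9231
  class_1: recall = 48/85 = 0.5647
  class_2: recall = 33/72 = 0.4583
  class_3: recall = 23/36 = 0.6389
Mean = (0.9231 + 0.5647 + 0.4583 + 0.6389) / 4 = 0.646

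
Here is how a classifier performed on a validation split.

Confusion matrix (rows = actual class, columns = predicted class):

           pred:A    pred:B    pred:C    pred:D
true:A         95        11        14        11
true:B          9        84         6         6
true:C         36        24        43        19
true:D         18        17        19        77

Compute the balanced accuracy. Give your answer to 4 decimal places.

0.6164

Balanced accuracy = mean of per-class recall.
  A: recall = 95/131 = 0.72519
  B: recall = 84/105 = 0.80000
  C: recall = 43/122 = 0.35246
  D: recall = 77/131 = 0.58779
Mean = (0.72519 + 0.80000 + 0.35246 + 0.58779) / 4 = 0.6164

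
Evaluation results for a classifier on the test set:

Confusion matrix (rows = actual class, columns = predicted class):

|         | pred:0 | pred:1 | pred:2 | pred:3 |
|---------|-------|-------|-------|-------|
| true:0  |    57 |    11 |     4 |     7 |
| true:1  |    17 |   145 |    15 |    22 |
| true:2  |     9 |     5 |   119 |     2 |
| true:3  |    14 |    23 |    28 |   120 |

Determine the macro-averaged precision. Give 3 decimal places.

0.722

Per-class precision (TP/(TP+FP)):
  0: TP=57, FP=17+9+14=40 → 57/97 = 0.5876
  1: TP=145, FP=11+5+23=39 → 145/184 = 0.7880
  2: TP=119, FP=4+15+28=47 → 119/166 = 0.7169
  3: TP=120, FP=7+22+2=31 → 120/151 = 0.7947
Macro-precision = mean = (0.5876 + 0.7880 + 0.7169 + 0.7947) / 4 = 0.722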